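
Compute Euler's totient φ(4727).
φ is multiplicative, with φ(p^e) = p^e − p^(e−1). Factorise 4727 = 29 · 163. Then
  φ(4727) = (29 − 1) · (163 − 1) = 28 · 162 = 4536.

Final answer: φ(4727) = 4536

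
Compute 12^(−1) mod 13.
12^(−1) ≡ 12 (mod 13)

Apply the extended Euclidean algorithm to (13, 12), tracking rows (r, s, t) with s·13 + t·12 = r. Each division r_prev = q·r_cur + r_new produces the new row as (previous row) − q·(current row):
  row A: (13, 1, 0)   [1·13 + 0·12 = 13]
  row B: (12, 0, 1)   [0·13 + 1·12 = 12]
  13 = 1·12 + 1   → row C = row A − 1·row B = (1, 1, −1)   [check: 1·13 − 1·12 = 1]
  12 = 12·1 + 0   → remainder 0, stop. gcd = 1 (last nonzero row C).
The gcd is 1, so 12 is invertible mod 13. The last nonzero row gives 1·13 − 1·12 = 1, so t = −1. So 12^(−1) ≡ −1 ≡ 12 (mod 13). Verify: 12 · 12 = 144 ≡ 1 (mod 13). ✓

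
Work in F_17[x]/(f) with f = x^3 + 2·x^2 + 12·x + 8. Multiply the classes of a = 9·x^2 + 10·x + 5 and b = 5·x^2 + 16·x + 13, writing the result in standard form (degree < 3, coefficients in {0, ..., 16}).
Multiply as integer polynomials: a · b = 45·x^4 + 194·x^3 + 302·x^2 + 210·x + 65. Reducing coefficients mod 17: a · b ≡ 11·x^4 + 7·x^3 + 13·x^2 + 6·x + 14. Now divide by f(x) = x^3 + 2·x^2 + 12·x + 8 in F_17[x], eliminating the leading term at each step:
  leading term 11·x^4: subtract (11·x)·f(x) = 11·x^4 + 5·x^3 + 13·x^2 + 3·x, leaving 2·x^3 + 3·x + 14 (coefficients mod 17)
  leading term 2·x^3: subtract (2)·f(x) = 2·x^3 + 4·x^2 + 7·x + 16, leaving 13·x^2 + 13·x + 15 (coefficients mod 17)
The degree is now < 3, so this is the remainder. Hence a · b ≡ 13·x^2 + 13·x + 15 in F_17[x]/(f).

Final answer: a · b ≡ 13·x^2 + 13·x + 15 (mod f(x))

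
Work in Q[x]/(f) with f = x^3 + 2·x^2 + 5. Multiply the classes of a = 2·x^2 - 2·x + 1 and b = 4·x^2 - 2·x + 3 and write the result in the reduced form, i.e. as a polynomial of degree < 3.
First multiply in Q[x] without reducing: a · b = 8·x^4 - 12·x^3 + 14·x^2 - 8·x + 3. Now divide by f(x) = x^3 + 2·x^2 + 5, eliminating the leading term at each step:
  leading term 8·x^4: subtract (8·x)·f(x) = 8·x^4 + 16·x^3 + 40·x, leaving -28·x^3 + 14·x^2 - 48·x + 3
  leading term -28·x^3: subtract (-28)·f(x) = -28·x^3 - 56·x^2 - 140, leaving 70·x^2 - 48·x + 143
The degree is now < 3, so this is the remainder. Hence a · b ≡ 70·x^2 - 48·x + 143 in Q[x]/(f).

Final answer: a · b ≡ 70·x^2 - 48·x + 143 (mod f(x))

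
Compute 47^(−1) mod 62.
47^(−1) ≡ 33 (mod 62)

Apply the extended Euclidean algorithm to (62, 47), tracking rows (r, s, t) with s·62 + t·47 = r. Each division r_prev = q·r_cur + r_new produces the new row as (previous row) − q·(current row):
  row A: (62, 1, 0)   [1·62 + 0·47 = 62]
  row B: (47, 0, 1)   [0·62 + 1·47 = 47]
  62 = 1·47 + 15   → row C = row A − 1·row B = (15, 1, −1)   [check: 1·62 − 1·47 = 15]
  47 = 3·15 + 2   → row D = row B − 3·row C = (2, −3, 4)   [check: −3·62 + 4·47 = 2]
  15 = 7·2 + 1   → row E = row C − 7·row D = (1, 22, −29)   [check: 22·62 − 29·47 = 1]
  2 = 2·1 + 0   → remainder 0, stop. gcd = 1 (last nonzero row E).
The gcd is 1, so 47 is invertible mod 62. The last nonzero row gives 22·62 − 29·47 = 1, so t = −29. So 47^(−1) ≡ −29 ≡ 33 (mod 62). Verify: 47 · 33 = 1551 ≡ 1 (mod 62). ✓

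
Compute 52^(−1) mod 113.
Apply the extended Euclidean algorithm to (113, 52), tracking rows (r, s, t) with s·113 + t·52 = r. Each division r_prev = q·r_cur + r_new produces the new row as (previous row) − q·(current row):
  row A: (113, 1, 0)   [1·113 + 0·52 = 113]
  row B: (52, 0, 1)   [0·113 + 1·52 = 52]
  113 = 2·52 + 9   → row C = row A − 2·row B = (9, 1, −2)   [check: 1·113 − 2·52 = 9]
  52 = 5·9 + 7   → row D = row B − 5·row C = (7, −5, 11)   [check: −5·113 + 11·52 = 7]
  9 = 1·7 + 2   → row E = row C − 1·row D = (2, 6, −13)   [check: 6·113 − 13·52 = 2]
  7 = 3·2 + 1   → row F = row D − 3·row E = (1, −23, 50)   [check: −23·113 + 50·52 = 1]
  2 = 2·1 + 0   → remainder 0, stop. gcd = 1 (last nonzero row F).
The gcd is 1, so 52 is invertible mod 113. The last nonzero row gives −23·113 + 50·52 = 1, so t = 50. So 52^(−1) ≡ 50 (mod 113). Verify: 52 · 50 = 2600 ≡ 1 (mod 113). ✓

Final answer: 52^(−1) ≡ 50 (mod 113)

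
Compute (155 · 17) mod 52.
Reduce the factors first: 155 ≡ 51 (mod 52), so 155 · 17 ≡ 51 · 17 (mod 52). 51 · 17 = 867. Dividing by 52: 867 = 16·52 + 35. So (155 · 17) mod 52 = 35.

Final answer: 35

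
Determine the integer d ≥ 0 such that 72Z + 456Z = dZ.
(72, 456) = (24); d = 24

In the PID Z, (a, b) is generated by gcd(a, b). Compute gcd(456, 72) with the extended Euclidean algorithm, tracking rows (r, s, t) with s·456 + t·72 = r:
  row A: (456, 1, 0)   [1·456 + 0·72 = 456]
  row B: (72, 0, 1)   [0·456 + 1·72 = 72]
  456 = 6·72 + 24   → row C = row A − 6·row B = (24, 1, −6)   [check: 1·456 − 6·72 = 24]
  72 = 3·24 + 0   → remainder 0, stop. gcd = 24 (last nonzero row C).
So gcd(72, 456) = 24, with Bézout identity 1·456 − 6·72 = 24. Containment (⊇): the Bézout identity exhibits 24 as an element of (72, 456), giving (24) ⊆ (72, 456). Containment (⊆): since 24 | 72 and 24 | 456 (72 = 24·3, 456 = 24·19), every Z-linear combination of 72 and 456 is divisible by 24, so (72, 456) ⊆ (24). Therefore (72, 456) = (24), d = 24.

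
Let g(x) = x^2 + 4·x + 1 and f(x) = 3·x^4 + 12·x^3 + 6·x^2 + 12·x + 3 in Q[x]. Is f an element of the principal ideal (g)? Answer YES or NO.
In Q[x] the ideal (g) consists of all multiples of g, so f ∈ (g) iff g | f, i.e. iff the remainder of f on division by g is 0. Divide f by g (g is monic, so eliminate the leading term of the running remainder at each step):
  leading term 3·x^4: subtract (3·x^2)·g(x) = 3·x^4 + 12·x^3 + 3·x^2, leaving 3·x^2 + 12·x + 3
  leading term 3·x^2: subtract (3)·g(x) = 3·x^2 + 12·x + 3, leaving 0
The remainder is 0, so f(x) = g(x) · h(x) with h(x) = 3·x^2 + 3. Hence g | f, i.e. f ∈ (g).

Final answer: YES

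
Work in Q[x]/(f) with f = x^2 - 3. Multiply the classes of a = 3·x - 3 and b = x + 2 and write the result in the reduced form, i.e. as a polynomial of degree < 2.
a · b ≡ 3·x + 3 (mod f(x))

First multiply in Q[x] without reducing: a · b = 3·x^2 + 3·x - 6. Now divide by f(x) = x^2 - 3, eliminating the leading term at each step:
  leading term 3·x^2: subtract (3)·f(x) = 3·x^2 - 9, leaving 3·x + 3
The degree is now < 2, so this is the remainder. Hence a · b ≡ 3·x + 3 in Q[x]/(f).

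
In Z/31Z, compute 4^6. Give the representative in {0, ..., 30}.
Use repeated squaring. Binary(6) = 110. Walk through the bits of the exponent 6 left-to-right: at each bit after the leading one, square the running value, then multiply by 4 if the bit is 1 (always reducing mod 31):
  bit 1 = 1 (leading): start with 4.
  bit 2 = 1: square 4^2 = 16; bit is 1, so multiply 16·4 = 64 ≡ 2 (mod 31).
  bit 3 = 0: square 2^2 = 4 (mod 31).
Final value: 4^6 ≡ 4 (mod 31).

Final answer: 4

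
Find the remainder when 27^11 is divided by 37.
Use repeated squaring. Binary(11) = 1011. Walk through the bits of the exponent 11 left-to-right: at each bit after the leading one, square the running value, then multiply by 27 if the bit is 1 (always reducing mod 37):
  bit 1 = 1 (leading): start with 27.
  bit 2 = 0: square 27^2 = 729 ≡ 26 (mod 37).
  bit 3 = 1: square 26^2 = 676 ≡ 10; bit is 1, so multiply 10·27 = 270 ≡ 11 (mod 37).
  bit 4 = 1: square 11^2 = 121 ≡ 10; bit is 1, so multiply 10·27 = 270 ≡ 11 (mod 37).
Final value: 27^11 ≡ 11 (mod 37).

Final answer: 11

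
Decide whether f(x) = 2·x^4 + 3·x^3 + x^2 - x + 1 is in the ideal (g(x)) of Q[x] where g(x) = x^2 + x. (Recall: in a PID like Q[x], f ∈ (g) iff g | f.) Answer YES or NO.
NO

In Q[x] the ideal (g) consists of all multiples of g, so f ∈ (g) iff g | f, i.e. iff the remainder of f on division by g is 0. Divide f by g (g is monic, so eliminate the leading term of the running remainder at each step):
  leading term 2·x^4: subtract (2·x^2)·g(x) = 2·x^4 + 2·x^3, leaving x^3 + x^2 - x + 1
  leading term x^3: subtract (x)·g(x) = x^3 + x^2, leaving 1 - x
The remainder r(x) = 1 - x ≠ 0 (and deg r < deg g), so g ∤ f, i.e. f ∉ (g).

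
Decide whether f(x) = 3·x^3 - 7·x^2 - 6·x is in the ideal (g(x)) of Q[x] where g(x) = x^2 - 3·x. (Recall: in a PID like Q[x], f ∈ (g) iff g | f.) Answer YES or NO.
In Q[x] the ideal (g) consists of all multiples of g, so f ∈ (g) iff g | f, i.e. iff the remainder of f on division by g is 0. Divide f by g (g is monic, so eliminate the leading term of the running remainder at each step):
  leading term 3·x^3: subtract (3·x)·g(x) = 3·x^3 - 9·x^2, leaving 2·x^2 - 6·x
  leading term 2·x^2: subtract (2)·g(x) = 2·x^2 - 6·x, leaving 0
The remainder is 0, so f(x) = g(x) · h(x) with h(x) = 3·x + 2. Hence g | f, i.e. f ∈ (g).

Final answer: YES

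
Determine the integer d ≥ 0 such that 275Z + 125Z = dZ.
In the PID Z, (a, b) is generated by gcd(a, b). Compute gcd(275, 125) with the extended Euclidean algorithm, tracking rows (r, s, t) with s·275 + t·125 = r:
  row A: (275, 1, 0)   [1·275 + 0·125 = 275]
  row B: (125, 0, 1)   [0·275 + 1·125 = 125]
  275 = 2·125 + 25   → row C = row A − 2·row B = (25, 1, −2)   [check: 1·275 − 2·125 = 25]
  125 = 5·25 + 0   → remainder 0, stop. gcd = 25 (last nonzero row C).
So gcd(275, 125) = 25, with Bézout identity 1·275 − 2·125 = 25. Containment (⊇): the Bézout identity exhibits 25 as an element of (275, 125), giving (25) ⊆ (275, 125). Containment (⊆): since 25 | 275 and 25 | 125 (275 = 25·11, 125 = 25·5), every Z-linear combination of 275 and 125 is divisible by 25, so (275, 125) ⊆ (25). Therefore (275, 125) = (25), d = 25.

Final answer: (275, 125) = (25); d = 25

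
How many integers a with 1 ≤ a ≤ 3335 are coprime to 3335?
The number of a ∈ {1, ..., 3335} with gcd(a, 3335) = 1 is by definition Euler's totient φ(3335). φ is multiplicative, with φ(p^e) = p^e − p^(e−1). Factorise 3335 = 5 · 23 · 29. Then
  φ(3335) = (5 − 1) · (23 − 1) · (29 − 1) = 4 · 22 · 28 = 2464.
So there are 2464 such integers.

Final answer: 2464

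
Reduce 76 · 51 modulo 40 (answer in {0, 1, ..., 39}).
36

Reduce the factors first: 76 ≡ 36, 51 ≡ 11 (mod 40), so 76 · 51 ≡ 36 · 11 (mod 40). 36 · 11 = 396. Dividing by 40: 396 = 9·40 + 36. So (76 · 51) mod 40 = 36.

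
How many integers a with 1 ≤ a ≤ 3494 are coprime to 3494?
The number of a ∈ {1, ..., 3494} with gcd(a, 3494) = 1 is by definition Euler's totient φ(3494). φ is multiplicative, with φ(p^e) = p^e − p^(e−1). Factorise 3494 = 2 · 1747. Then
  φ(3494) = (2 − 1) · (1747 − 1) = 1 · 1746 = 1746.
So there are 1746 such integers.

Final answer: 1746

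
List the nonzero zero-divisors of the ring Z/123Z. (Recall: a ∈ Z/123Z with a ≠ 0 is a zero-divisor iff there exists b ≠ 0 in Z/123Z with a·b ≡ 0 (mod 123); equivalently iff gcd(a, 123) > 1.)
An element a ∈ Z/123Z (with a ≠ 0) is a zero-divisor iff gcd(a, 123) > 1 (because a is a unit precisely when gcd(a, n) = 1, and in Z/nZ every nonzero, non-unit element is a zero-divisor). Scan a = 1, ..., 122 and keep those with gcd(a, 123) > 1:
  gcd(3, 123) = 3, gcd(6, 123) = 3, gcd(9, 123) = 3, gcd(12, 123) = 3, gcd(15, 123) = 3, gcd(18, 123) = 3, gcd(21, 123) = 3, gcd(24, 123) = 3, gcd(27, 123) = 3, gcd(30, 123) = 3, gcd(33, 123) = 3, gcd(36, 123) = 3, gcd(39, 123) = 3, gcd(41, 123) = 41, gcd(42, 123) = 3, gcd(45, 123) = 3, gcd(48, 123) = 3, gcd(51, 123) = 3, gcd(54, 123) = 3, gcd(57, 123) = 3, gcd(60, 123) = 3, gcd(63, 123) = 3, gcd(66, 123) = 3, gcd(69, 123) = 3, gcd(72, 123) = 3, gcd(75, 123) = 3, gcd(78, 123) = 3, gcd(81, 123) = 3, gcd(82, 123) = 41, gcd(84, 123) = 3, gcd(87, 123) = 3, gcd(90, 123) = 3, gcd(93, 123) = 3, gcd(96, 123) = 3, gcd(99, 123) = 3, gcd(102, 123) = 3, gcd(105, 123) = 3, gcd(108, 123) = 3, gcd(111, 123) = 3, gcd(114, 123) = 3, gcd(117, 123) = 3, gcd(120, 123) = 3.
All other a ∈ {1, ..., 122} have gcd(a, 123) = 1 and are units. So the nonzero zero-divisors are exactly the 42 values of a appearing in this scan.

Final answer: nonzero zero-divisors of Z/123Z = {3, 6, 9, 12, 15, 18, 21, 24, 27, 30, 33, 36, 39, 41, 42, 45, 48, 51, 54, 57, 60, 63, 66, 69, 72, 75, 78, 81, 82, 84, 87, 90, 93, 96, 99, 102, 105, 108, 111, 114, 117, 120}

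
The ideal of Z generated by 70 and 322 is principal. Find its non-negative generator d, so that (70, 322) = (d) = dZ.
(70, 322) = (14); d = 14

In the PID Z, (a, b) is generated by gcd(a, b). Compute gcd(322, 70) with the extended Euclidean algorithm, tracking rows (r, s, t) with s·322 + t·70 = r:
  row A: (322, 1, 0)   [1·322 + 0·70 = 322]
  row B: (70, 0, 1)   [0·322 + 1·70 = 70]
  322 = 4·70 + 42   → row C = row A − 4·row B = (42, 1, −4)   [check: 1·322 − 4·70 = 42]
  70 = 1·42 + 28   → row D = row B − 1·row C = (28, −1, 5)   [check: −1·322 + 5·70 = 28]
  42 = 1·28 + 14   → row E = row C − 1·row D = (14, 2, −9)   [check: 2·322 − 9·70 = 14]
  28 = 2·14 + 0   → remainder 0, stop. gcd = 14 (last nonzero row E).
So gcd(70, 322) = 14, with Bézout identity 2·322 − 9·70 = 14. Containment (⊇): the Bézout identity exhibits 14 as an element of (70, 322), giving (14) ⊆ (70, 322). Containment (⊆): since 14 | 70 and 14 | 322 (70 = 14·5, 322 = 14·23), every Z-linear combination of 70 and 322 is divisible by 14, so (70, 322) ⊆ (14). Therefore (70, 322) = (14), d = 14.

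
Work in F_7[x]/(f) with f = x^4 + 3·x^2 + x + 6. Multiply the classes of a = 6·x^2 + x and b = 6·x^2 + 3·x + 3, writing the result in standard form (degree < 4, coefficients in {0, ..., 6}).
a · b ≡ 3·x^3 + 4·x^2 + 2·x + 1 (mod f(x))

Multiply as integer polynomials: a · b = 36·x^4 + 24·x^3 + 21·x^2 + 3·x. Reducing coefficients mod 7: a · b ≡ x^4 + 3·x^3 + 3·x. Now divide by f(x) = x^4 + 3·x^2 + x + 6 in F_7[x], eliminating the leading term at each step:
  leading term x^4: subtract (1)·f(x) = x^4 + 3·x^2 + x + 6, leaving 3·x^3 + 4·x^2 + 2·x + 1 (coefficients mod 7)
The degree is now < 4, so this is the remainder. Hence a · b ≡ 3·x^3 + 4·x^2 + 2·x + 1 in F_7[x]/(f).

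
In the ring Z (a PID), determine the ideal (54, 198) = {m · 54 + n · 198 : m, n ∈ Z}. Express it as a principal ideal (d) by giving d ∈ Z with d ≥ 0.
(54, 198) = (18); d = 18

In the PID Z, (a, b) is generated by gcd(a, b). Compute gcd(198, 54) with the extended Euclidean algorithm, tracking rows (r, s, t) with s·198 + t·54 = r:
  row A: (198, 1, 0)   [1·198 + 0·54 = 198]
  row B: (54, 0, 1)   [0·198 + 1·54 = 54]
  198 = 3·54 + 36   → row C = row A − 3·row B = (36, 1, −3)   [check: 1·198 − 3·54 = 36]
  54 = 1·36 + 18   → row D = row B − 1·row C = (18, −1, 4)   [check: −1·198 + 4·54 = 18]
  36 = 2·18 + 0   → remainder 0, stop. gcd = 18 (last nonzero row D).
So gcd(54, 198) = 18, with Bézout identity −1·198 + 4·54 = 18. Containment (⊇): the Bézout identity exhibits 18 as an element of (54, 198), giving (18) ⊆ (54, 198). Containment (⊆): since 18 | 54 and 18 | 198 (54 = 18·3, 198 = 18·11), every Z-linear combination of 54 and 198 is divisible by 18, so (54, 198) ⊆ (18). Therefore (54, 198) = (18), d = 18.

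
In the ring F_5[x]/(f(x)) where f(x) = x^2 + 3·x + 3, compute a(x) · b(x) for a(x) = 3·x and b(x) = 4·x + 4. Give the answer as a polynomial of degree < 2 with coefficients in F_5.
a · b ≡ x + 4 (mod f(x))

Multiply as integer polynomials: a · b = 12·x^2 + 12·x. Reducing coefficients mod 5: a · b ≡ 2·x^2 + 2·x. Now divide by f(x) = x^2 + 3·x + 3 in F_5[x], eliminating the leading term at each step:
  leading term 2·x^2: subtract (2)·f(x) = 2·x^2 + x + 1, leaving x + 4 (coefficients mod 5)
The degree is now < 2, so this is the remainder. Hence a · b ≡ x + 4 in F_5[x]/(f).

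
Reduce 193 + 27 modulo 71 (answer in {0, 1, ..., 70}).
7

Reduce the summands first: 193 ≡ 51 (mod 71), so 193 + 27 ≡ 51 + 27 (mod 71). 51 + 27 = 78; 78 = 1·71 + 7, so (193 + 27) mod 71 = 7.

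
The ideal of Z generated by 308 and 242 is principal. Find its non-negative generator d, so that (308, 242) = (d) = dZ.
In the PID Z, (a, b) is generated by gcd(a, b). Compute gcd(308, 242) with the extended Euclidean algorithm, tracking rows (r, s, t) with s·308 + t·242 = r:
  row A: (308, 1, 0)   [1·308 + 0·242 = 308]
  row B: (242, 0, 1)   [0·308 + 1·242 = 242]
  308 = 1·242 + 66   → row C = row A − 1·row B = (66, 1, −1)   [check: 1·308 − 1·242 = 66]
  242 = 3·66 + 44   → row D = row B − 3·row C = (44, −3, 4)   [check: −3·308 + 4·242 = 44]
  66 = 1·44 + 22   → row E = row C − 1·row D = (22, 4, −5)   [check: 4·308 − 5·242 = 22]
  44 = 2·22 + 0   → remainder 0, stop. gcd = 22 (last nonzero row E).
So gcd(308, 242) = 22, with Bézout identity 4·308 − 5·242 = 22. Containment (⊇): the Bézout identity exhibits 22 as an element of (308, 242), giving (22) ⊆ (308, 242). Containment (⊆): since 22 | 308 and 22 | 242 (308 = 22·14, 242 = 22·11), every Z-linear combination of 308 and 242 is divisible by 22, so (308, 242) ⊆ (22). Therefore (308, 242) = (22), d = 22.

Final answer: (308, 242) = (22); d = 22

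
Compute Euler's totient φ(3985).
φ is multiplicative, with φ(p^e) = p^e − p^(e−1). Factorise 3985 = 5 · 797. Then
  φ(3985) = (5 − 1) · (797 − 1) = 4 · 796 = 3184.

Final answer: φ(3985) = 3184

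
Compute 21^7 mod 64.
29

Use repeated squaring. Binary(7) = 111. Walk through the bits of the exponent 7 left-to-right: at each bit after the leading one, square the running value, then multiply by 21 if the bit is 1 (always reducing mod 64):
  bit 1 = 1 (leading): start with 21.
  bit 2 = 1: square 21^2 = 441 ≡ 57; bit is 1, so multiply 57·21 = 1197 ≡ 45 (mod 64).
  bit 3 = 1: square 45^2 = 2025 ≡ 41; bit is 1, so multiply 41·21 = 861 ≡ 29 (mod 64).
Final value: 21^7 ≡ 29 (mod 64).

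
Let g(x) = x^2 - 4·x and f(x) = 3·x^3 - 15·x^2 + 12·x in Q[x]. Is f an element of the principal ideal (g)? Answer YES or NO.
In Q[x] the ideal (g) consists of all multiples of g, so f ∈ (g) iff g | f, i.e. iff the remainder of f on division by g is 0. Divide f by g (g is monic, so eliminate the leading term of the running remainder at each step):
  leading term 3·x^3: subtract (3·x)·g(x) = 3·x^3 - 12·x^2, leaving -3·x^2 + 12·x
  leading term -3·x^2: subtract (-3)·g(x) = -3·x^2 + 12·x, leaving 0
The remainder is 0, so f(x) = g(x) · h(x) with h(x) = 3·x - 3. Hence g | f, i.e. f ∈ (g).

Final answer: YES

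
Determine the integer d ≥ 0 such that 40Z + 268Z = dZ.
(40, 268) = (4); d = 4

In the PID Z, (a, b) is generated by gcd(a, b). Compute gcd(268, 40) with the extended Euclidean algorithm, tracking rows (r, s, t) with s·268 + t·40 = r:
  row A: (268, 1, 0)   [1·268 + 0·40 = 268]
  row B: (40, 0, 1)   [0·268 + 1·40 = 40]
  268 = 6·40 + 28   → row C = row A − 6·row B = (28, 1, −6)   [check: 1·268 − 6·40 = 28]
  40 = 1·28 + 12   → row D = row B − 1·row C = (12, −1, 7)   [check: −1·268 + 7·40 = 12]
  28 = 2·12 + 4   → row E = row C − 2·row D = (4, 3, −20)   [check: 3·268 − 20·40 = 4]
  12 = 3·4 + 0   → remainder 0, stop. gcd = 4 (last nonzero row E).
So gcd(40, 268) = 4, with Bézout identity 3·268 − 20·40 = 4. Containment (⊇): the Bézout identity exhibits 4 as an element of (40, 268), giving (4) ⊆ (40, 268). Containment (⊆): since 4 | 40 and 4 | 268 (40 = 4·10, 268 = 4·67), every Z-linear combination of 40 and 268 is divisible by 4, so (40, 268) ⊆ (4). Therefore (40, 268) = (4), d = 4.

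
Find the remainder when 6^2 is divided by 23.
Use repeated squaring. Binary(2) = 10. Walk through the bits of the exponent 2 left-to-right: at each bit after the leading one, square the running value, then multiply by 6 if the bit is 1 (always reducing mod 23):
  bit 1 = 1 (leading): start with 6.
  bit 2 = 0: square 6^2 = 36 ≡ 13 (mod 23).
Final value: 6^2 ≡ 13 (mod 23).

Final answer: 13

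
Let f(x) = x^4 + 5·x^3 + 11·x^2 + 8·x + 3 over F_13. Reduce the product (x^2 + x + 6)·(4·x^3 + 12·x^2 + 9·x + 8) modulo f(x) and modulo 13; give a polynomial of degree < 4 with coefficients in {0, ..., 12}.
a · b ≡ 8·x^3 + 10·x^2 + 4·x + 8 (mod f(x))

Multiply as integer polynomials: a · b = 4·x^5 + 16·x^4 + 45·x^3 + 89·x^2 + 62·x + 48. Reducing coefficients mod 13: a · b ≡ 4·x^5 + 3·x^4 + 6·x^3 + 11·x^2 + 10·x + 9. Now divide by f(x) = x^4 + 5·x^3 + 11·x^2 + 8·x + 3 in F_13[x], eliminating the leading term at each step:
  leading term 4·x^5: subtract (4·x)·f(x) = 4·x^5 + 7·x^4 + 5·x^3 + 6·x^2 + 12·x, leaving 9·x^4 + x^3 + 5·x^2 + 11·x + 9 (coefficients mod 13)
  leading term 9·x^4: subtract (9)·f(x) = 9·x^4 + 6·x^3 + 8·x^2 + 7·x + 1, leaving 8·x^3 + 10·x^2 + 4·x + 8 (coefficients mod 13)
The degree is now < 4, so this is the remainder. Hence a · b ≡ 8·x^3 + 10·x^2 + 4·x + 8 in F_13[x]/(f).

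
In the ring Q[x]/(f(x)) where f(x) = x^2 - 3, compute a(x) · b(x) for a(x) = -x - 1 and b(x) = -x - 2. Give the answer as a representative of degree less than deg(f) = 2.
a · b ≡ 3·x + 5 (mod f(x))

First multiply in Q[x] without reducing: a · b = x^2 + 3·x + 2. Now divide by f(x) = x^2 - 3, eliminating the leading term at each step:
  leading term x^2: subtract (1)·f(x) = x^2 - 3, leaving 3·x + 5
The degree is now < 2, so this is the remainder. Hence a · b ≡ 3·x + 5 in Q[x]/(f).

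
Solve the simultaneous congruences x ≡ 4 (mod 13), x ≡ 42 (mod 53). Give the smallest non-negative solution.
The moduli 13, 53 are pairwise coprime, so by the CRT there is a unique solution mod 13·53 = 689.
Solve by successive substitution. Start with x ≡ 4 (mod 13).
  Combine with x ≡ 42 (mod 53): write x = 4 + 13·t and require 4 + 13·t ≡ 42 (mod 53), i.e. 13·t ≡ 42 − 4 ≡ 38 (mod 53). Since 13^(−1) ≡ 49 (mod 53), t ≡ 49·38 ≡ 7 (mod 53). So x ≡ 4 + 13·7 = 95 (mod 689).
Unique solution in [0, 689): x = 95.

Final answer: x ≡ 95 (mod 689); the representative in [0, 689) is 95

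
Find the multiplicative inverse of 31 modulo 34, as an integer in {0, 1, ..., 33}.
Apply the extended Euclidean algorithm to (34, 31), tracking rows (r, s, t) with s·34 + t·31 = r. Each division r_prev = q·r_cur + r_new produces the new row as (previous row) − q·(current row):
  row A: (34, 1, 0)   [1·34 + 0·31 = 34]
  row B: (31, 0, 1)   [0·34 + 1·31 = 31]
  34 = 1·31 + 3   → row C = row A − 1·row B = (3, 1, −1)   [check: 1·34 − 1·31 = 3]
  31 = 10·3 + 1   → row D = row B − 10·row C = (1, −10, 11)   [check: −10·34 + 11·31 = 1]
  3 = 3·1 + 0   → remainder 0, stop. gcd = 1 (last nonzero row D).
The gcd is 1, so 31 is invertible mod 34. The last nonzero row gives −10·34 + 11·31 = 1, so t = 11. So 31^(−1) ≡ 11 (mod 34). Verify: 31 · 11 = 341 ≡ 1 (mod 34). ✓

Final answer: 31^(−1) ≡ 11 (mod 34)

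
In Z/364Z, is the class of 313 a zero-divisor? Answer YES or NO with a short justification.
gcd(313, 364) = 1, so 313 is a unit in Z/364Z (it has a multiplicative inverse). A unit cannot be a zero-divisor: if 313·b ≡ 0 then multiplying both sides by 313^(−1) gives b ≡ 0. So 313 is not a zero-divisor.

Final answer: NO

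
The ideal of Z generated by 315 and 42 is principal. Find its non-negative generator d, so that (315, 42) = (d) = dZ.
(315, 42) = (21); d = 21

In the PID Z, (a, b) is generated by gcd(a, b). Compute gcd(315, 42) with the extended Euclidean algorithm, tracking rows (r, s, t) with s·315 + t·42 = r:
  row A: (315, 1, 0)   [1·315 + 0·42 = 315]
  row B: (42, 0, 1)   [0·315 + 1·42 = 42]
  315 = 7·42 + 21   → row C = row A − 7·row B = (21, 1, −7)   [check: 1·315 − 7·42 = 21]
  42 = 2·21 + 0   → remainder 0, stop. gcd = 21 (last nonzero row C).
So gcd(315, 42) = 21, with Bézout identity 1·315 − 7·42 = 21. Containment (⊇): the Bézout identity exhibits 21 as an element of (315, 42), giving (21) ⊆ (315, 42). Containment (⊆): since 21 | 315 and 21 | 42 (315 = 21·15, 42 = 21·2), every Z-linear combination of 315 and 42 is divisible by 21, so (315, 42) ⊆ (21). Therefore (315, 42) = (21), d = 21.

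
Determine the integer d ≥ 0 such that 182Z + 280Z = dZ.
(182, 280) = (14); d = 14

In the PID Z, (a, b) is generated by gcd(a, b). Compute gcd(280, 182) with the extended Euclidean algorithm, tracking rows (r, s, t) with s·280 + t·182 = r:
  row A: (280, 1, 0)   [1·280 + 0·182 = 280]
  row B: (182, 0, 1)   [0·280 + 1·182 = 182]
  280 = 1·182 + 98   → row C = row A − 1·row B = (98, 1, −1)   [check: 1·280 − 1·182 = 98]
  182 = 1·98 + 84   → row D = row B − 1·row C = (84, −1, 2)   [check: −1·280 + 2·182 = 84]
  98 = 1·84 + 14   → row E = row C − 1·row D = (14, 2, −3)   [check: 2·280 − 3·182 = 14]
  84 = 6·14 + 0   → remainder 0, stop. gcd = 14 (last nonzero row E).
So gcd(182, 280) = 14, with Bézout identity 2·280 − 3·182 = 14. Containment (⊇): the Bézout identity exhibits 14 as an element of (182, 280), giving (14) ⊆ (182, 280). Containment (⊆): since 14 | 182 and 14 | 280 (182 = 14·13, 280 = 14·20), every Z-linear combination of 182 and 280 is divisible by 14, so (182, 280) ⊆ (14). Therefore (182, 280) = (14), d = 14.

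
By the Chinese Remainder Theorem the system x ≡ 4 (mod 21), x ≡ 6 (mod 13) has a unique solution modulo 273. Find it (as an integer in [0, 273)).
The moduli 21, 13 are pairwise coprime, so by the CRT there is a unique solution mod 21·13 = 273.
Solve by successive substitution. Start with x ≡ 4 (mod 21).
  Combine with x ≡ 6 (mod 13): write x = 4 + 21·t and require 4 + 21·t ≡ 6 (mod 13), i.e. 21·t ≡ 6 − 4 ≡ 2 (mod 13). Since 21^(−1) ≡ 5 (mod 13) (21 ≡ 8 (mod 13)), t ≡ 5·2 ≡ 10 (mod 13). So x ≡ 4 + 21·10 = 214 (mod 273).
Unique solution in [0, 273): x = 214.

Final answer: x ≡ 214 (mod 273); the representative in [0, 273) is 214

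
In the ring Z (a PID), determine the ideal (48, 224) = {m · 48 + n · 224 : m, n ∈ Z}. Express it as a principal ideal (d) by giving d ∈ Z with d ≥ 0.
(48, 224) = (16); d = 16

In the PID Z, (a, b) is generated by gcd(a, b). Compute gcd(224, 48) with the extended Euclidean algorithm, tracking rows (r, s, t) with s·224 + t·48 = r:
  row A: (224, 1, 0)   [1·224 + 0·48 = 224]
  row B: (48, 0, 1)   [0·224 + 1·48 = 48]
  224 = 4·48 + 32   → row C = row A − 4·row B = (32, 1, −4)   [check: 1·224 − 4·48 = 32]
  48 = 1·32 + 16   → row D = row B − 1·row C = (16, −1, 5)   [check: −1·224 + 5·48 = 16]
  32 = 2·16 + 0   → remainder 0, stop. gcd = 16 (last nonzero row D).
So gcd(48, 224) = 16, with Bézout identity −1·224 + 5·48 = 16. Containment (⊇): the Bézout identity exhibits 16 as an element of (48, 224), giving (16) ⊆ (48, 224). Containment (⊆): since 16 | 48 and 16 | 224 (48 = 16·3, 224 = 16·14), every Z-linear combination of 48 and 224 is divisible by 16, so (48, 224) ⊆ (16). Therefore (48, 224) = (16), d = 16.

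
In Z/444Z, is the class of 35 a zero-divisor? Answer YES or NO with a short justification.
NO

gcd(35, 444) = 1, so 35 is a unit in Z/444Z (it has a multiplicative inverse). A unit cannot be a zero-divisor: if 35·b ≡ 0 then multiplying both sides by 35^(−1) gives b ≡ 0. So 35 is not a zero-divisor.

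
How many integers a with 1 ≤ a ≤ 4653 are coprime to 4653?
The number of a ∈ {1, ..., 4653} with gcd(a, 4653) = 1 is by definition Euler's totient φ(4653). φ is multiplicative, with φ(p^e) = p^e − p^(e−1). Factorise 4653 = 3^2 · 11 · 47. Then
  φ(4653) = (3^2 − 3^1) · (11 − 1) · (47 − 1) = 6 · 10 · 46 = 2760.
So there are 2760 such integers.

Final answer: 2760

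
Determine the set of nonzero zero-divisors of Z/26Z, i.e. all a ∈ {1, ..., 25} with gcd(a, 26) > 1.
An element a ∈ Z/26Z (with a ≠ 0) is a zero-divisor iff gcd(a, 26) > 1 (because a is a unit precisely when gcd(a, n) = 1, and in Z/nZ every nonzero, non-unit element is a zero-divisor). Scan a = 1, ..., 25 and keep those with gcd(a, 26) > 1:
  gcd(2, 26) = 2, gcd(4, 26) = 2, gcd(6, 26) = 2, gcd(8, 26) = 2, gcd(10, 26) = 2, gcd(12, 26) = 2, gcd(13, 26) = 13, gcd(14, 26) = 2, gcd(16, 26) = 2, gcd(18, 26) = 2, gcd(20, 26) = 2, gcd(22, 26) = 2, gcd(24, 26) = 2.
All other a ∈ {1, ..., 25} have gcd(a, 26) = 1 and are units. So the nonzero zero-divisors are exactly the 13 values of a appearing in this scan.

Final answer: nonzero zero-divisors of Z/26Z = {2, 4, 6, 8, 10, 12, 13, 14, 16, 18, 20, 22, 24}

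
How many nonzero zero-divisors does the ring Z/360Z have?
In Z/360Z each nonzero element is either a unit (gcd with 360 is 1) or a zero-divisor (gcd > 1). The number of units is φ(360): factorise 360 = 2^3 · 3^2 · 5, so φ(360) = (2^3 − 2^2) · (3^2 − 3^1) · (5 − 1) = 4 · 6 · 4 = 96. The nonzero elements number 360 − 1 = 359. Hence the nonzero zero-divisors number 359 − 96 = 263.

Final answer: Z/360Z has 263 nonzero zero-divisors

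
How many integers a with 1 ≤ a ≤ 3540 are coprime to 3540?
928

The number of a ∈ {1, ..., 3540} with gcd(a, 3540) = 1 is by definition Euler's totient φ(3540). φ is multiplicative, with φ(p^e) = p^e − p^(e−1). Factorise 3540 = 2^2 · 3 · 5 · 59. Then
  φ(3540) = (2^2 − 2^1) · (3 − 1) · (5 − 1) · (59 − 1) = 2 · 2 · 4 · 58 = 928.
So there are 928 such integers.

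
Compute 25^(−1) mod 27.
Apply the extended Euclidean algorithm to (27, 25), tracking rows (r, s, t) with s·27 + t·25 = r. Each division r_prev = q·r_cur + r_new produces the new row as (previous row) − q·(current row):
  row A: (27, 1, 0)   [1·27 + 0·25 = 27]
  row B: (25, 0, 1)   [0·27 + 1·25 = 25]
  27 = 1·25 + 2   → row C = row A − 1·row B = (2, 1, −1)   [check: 1·27 − 1·25 = 2]
  25 = 12·2 + 1   → row D = row B − 12·row C = (1, −12, 13)   [check: −12·27 + 13·25 = 1]
  2 = 2·1 + 0   → remainder 0, stop. gcd = 1 (last nonzero row D).
The gcd is 1, so 25 is invertible mod 27. The last nonzero row gives −12·27 + 13·25 = 1, so t = 13. So 25^(−1) ≡ 13 (mod 27). Verify: 25 · 13 = 325 ≡ 1 (mod 27). ✓

Final answer: 25^(−1) ≡ 13 (mod 27)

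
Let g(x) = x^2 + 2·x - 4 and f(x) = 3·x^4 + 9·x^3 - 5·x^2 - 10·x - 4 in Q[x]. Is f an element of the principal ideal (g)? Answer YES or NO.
YES

In Q[x] the ideal (g) consists of all multiples of g, so f ∈ (g) iff g | f, i.e. iff the remainder of f on division by g is 0. Divide f by g (g is monic, so eliminate the leading term of the running remainder at each step):
  leading term 3·x^4: subtract (3·x^2)·g(x) = 3·x^4 + 6·x^3 - 12·x^2, leaving 3·x^3 + 7·x^2 - 10·x - 4
  leading term 3·x^3: subtract (3·x)·g(x) = 3·x^3 + 6·x^2 - 12·x, leaving x^2 + 2·x - 4
  leading term x^2: subtract (1)·g(x) = x^2 + 2·x - 4, leaving 0
The remainder is 0, so f(x) = g(x) · h(x) with h(x) = 3·x^2 + 3·x + 1. Hence g | f, i.e. f ∈ (g).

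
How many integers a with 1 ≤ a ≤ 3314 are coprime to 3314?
The number of a ∈ {1, ..., 3314} with gcd(a, 3314) = 1 is by definition Euler's totient φ(3314). φ is multiplicative, with φ(p^e) = p^e − p^(e−1). Factorise 3314 = 2 · 1657. Then
  φ(3314) = (2 − 1) · (1657 − 1) = 1 · 1656 = 1656.
So there are 1656 such integers.

Final answer: 1656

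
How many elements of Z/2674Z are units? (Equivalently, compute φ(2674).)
An element a ∈ Z/2674Z is a unit iff gcd(a, 2674) = 1, so the number of units is φ(2674). φ is multiplicative, with φ(p^e) = p^e − p^(e−1). Factorise 2674 = 2 · 7 · 191. Then
  φ(2674) = (2 − 1) · (7 − 1) · (191 − 1) = 1 · 6 · 190 = 1140.

Final answer: Z/2674Z has φ(2674) = 1140 units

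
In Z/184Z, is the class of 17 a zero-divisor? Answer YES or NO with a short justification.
gcd(17, 184) = 1, so 17 is a unit in Z/184Z (it has a multiplicative inverse). A unit cannot be a zero-divisor: if 17·b ≡ 0 then multiplying both sides by 17^(−1) gives b ≡ 0. So 17 is not a zero-divisor.

Final answer: NO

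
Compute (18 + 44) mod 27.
Reduce the summands first: 44 ≡ 17 (mod 27), so 18 + 44 ≡ 18 + 17 (mod 27). 18 + 17 = 35; 35 = 1·27 + 8, so (18 + 44) mod 27 = 8.

Final answer: 8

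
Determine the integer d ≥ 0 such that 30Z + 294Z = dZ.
In the PID Z, (a, b) is generated by gcd(a, b). Compute gcd(294, 30) with the extended Euclidean algorithm, tracking rows (r, s, t) with s·294 + t·30 = r:
  row A: (294, 1, 0)   [1·294 + 0·30 = 294]
  row B: (30, 0, 1)   [0·294 + 1·30 = 30]
  294 = 9·30 + 24   → row C = row A − 9·row B = (24, 1, −9)   [check: 1·294 − 9·30 = 24]
  30 = 1·24 + 6   → row D = row B − 1·row C = (6, −1, 10)   [check: −1·294 + 10·30 = 6]
  24 = 4·6 + 0   → remainder 0, stop. gcd = 6 (last nonzero row D).
So gcd(30, 294) = 6, with Bézout identity −1·294 + 10·30 = 6. Containment (⊇): the Bézout identity exhibits 6 as an element of (30, 294), giving (6) ⊆ (30, 294). Containment (⊆): since 6 | 30 and 6 | 294 (30 = 6·5, 294 = 6·49), every Z-linear combination of 30 and 294 is divisible by 6, so (30, 294) ⊆ (6). Therefore (30, 294) = (6), d = 6.

Final answer: (30, 294) = (6); d = 6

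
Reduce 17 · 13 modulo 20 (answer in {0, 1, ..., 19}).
Both factors are already reduced mod 20. 17 · 13 = 221. Dividing by 20: 221 = 11·20 + 1. So (17 · 13) mod 20 = 1.

Final answer: 1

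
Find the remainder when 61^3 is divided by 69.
40

Use repeated squaring. Binary(3) = 11. Walk through the bits of the exponent 3 left-to-right: at each bit after the leading one, square the running value, then multiply by 61 if the bit is 1 (always reducing mod 69):
  bit 1 = 1 (leading): start with 61.
  bit 2 = 1: square 61^2 = 3721 ≡ 64; bit is 1, so multiply 64·61 = 3904 ≡ 40 (mod 69).
Final value: 61^3 ≡ 40 (mod 69).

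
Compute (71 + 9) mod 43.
37

Reduce the summands first: 71 ≡ 28 (mod 43), so 71 + 9 ≡ 28 + 9 (mod 43). 28 + 9 = 37; 37 = 0·43 + 37, so (71 + 9) mod 43 = 37.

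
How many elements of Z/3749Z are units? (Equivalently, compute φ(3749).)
An element a ∈ Z/3749Z is a unit iff gcd(a, 3749) = 1, so the number of units is φ(3749). φ is multiplicative, with φ(p^e) = p^e − p^(e−1). Factorise 3749 = 23 · 163. Then
  φ(3749) = (23 − 1) · (163 − 1) = 22 · 162 = 3564.

Final answer: Z/3749Z has φ(3749) = 3564 units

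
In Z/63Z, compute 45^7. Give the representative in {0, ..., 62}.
45

Use repeated squaring. Binary(7) = 111. Walk through the bits of the exponent 7 left-to-right: at each bit after the leading one, square the running value, then multiply by 45 if the bit is 1 (always reducing mod 63):
  bit 1 = 1 (leading): start with 45.
  bit 2 = 1: square 45^2 = 2025 ≡ 9; bit is 1, so multiply 9·45 = 405 ≡ 27 (mod 63).
  bit 3 = 1: square 27^2 = 729 ≡ 36; bit is 1, so multiply 36·45 = 1620 ≡ 45 (mod 63).
Final value: 45^7 ≡ 45 (mod 63).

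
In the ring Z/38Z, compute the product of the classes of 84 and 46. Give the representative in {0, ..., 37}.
Reduce the factors first: 84 ≡ 8, 46 ≡ 8 (mod 38), so 84 · 46 ≡ 8 · 8 (mod 38). 8 · 8 = 64. Dividing by 38: 64 = 1·38 + 26. So (84 · 46) mod 38 = 26.

Final answer: 26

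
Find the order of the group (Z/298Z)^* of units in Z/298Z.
|(Z/298Z)^*| = 148

(Z/298Z)^* consists of the classes a with gcd(a, 298) = 1, so its order is φ(298). φ is multiplicative, with φ(p^e) = p^e − p^(e−1). Factorise 298 = 2 · 149. Then
  φ(298) = (2 − 1) · (149 − 1) = 1 · 148 = 148.
Thus |(Z/298Z)^*| = 148.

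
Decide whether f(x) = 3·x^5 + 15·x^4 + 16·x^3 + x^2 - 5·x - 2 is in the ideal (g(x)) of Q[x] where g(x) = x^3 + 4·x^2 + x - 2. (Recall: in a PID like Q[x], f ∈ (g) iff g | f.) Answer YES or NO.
YES

In Q[x] the ideal (g) consists of all multiples of g, so f ∈ (g) iff g | f, i.e. iff the remainder of f on division by g is 0. Divide f by g (g is monic, so eliminate the leading term of the running remainder at each step):
  leading term 3·x^5: subtract (3·x^2)·g(x) = 3·x^5 + 12·x^4 + 3·x^3 - 6·x^2, leaving 3·x^4 + 13·x^3 + 7·x^2 - 5·x - 2
  leading term 3·x^4: subtract (3·x)·g(x) = 3·x^4 + 12·x^3 + 3·x^2 - 6·x, leaving x^3 + 4·x^2 + x - 2
  leading term x^3: subtract (1)·g(x) = x^3 + 4·x^2 + x - 2, leaving 0
The remainder is 0, so f(x) = g(x) · h(x) with h(x) = 3·x^2 + 3·x + 1. Hence g | f, i.e. f ∈ (g).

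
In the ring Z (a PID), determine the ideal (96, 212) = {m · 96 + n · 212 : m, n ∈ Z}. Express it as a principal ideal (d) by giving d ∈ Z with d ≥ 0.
(96, 212) = (4); d = 4

In the PID Z, (a, b) is generated by gcd(a, b). Compute gcd(212, 96) with the extended Euclidean algorithm, tracking rows (r, s, t) with s·212 + t·96 = r:
  row A: (212, 1, 0)   [1·212 + 0·96 = 212]
  row B: (96, 0, 1)   [0·212 + 1·96 = 96]
  212 = 2·96 + 20   → row C = row A − 2·row B = (20, 1, −2)   [check: 1·212 − 2·96 = 20]
  96 = 4·20 + 16   → row D = row B − 4·row C = (16, −4, 9)   [check: −4·212 + 9·96 = 16]
  20 = 1·16 + 4   → row E = row C − 1·row D = (4, 5, −11)   [check: 5·212 − 11·96 = 4]
  16 = 4·4 + 0   → remainder 0, stop. gcd = 4 (last nonzero row E).
So gcd(96, 212) = 4, with Bézout identity 5·212 − 11·96 = 4. Containment (⊇): the Bézout identity exhibits 4 as an element of (96, 212), giving (4) ⊆ (96, 212). Containment (⊆): since 4 | 96 and 4 | 212 (96 = 4·24, 212 = 4·53), every Z-linear combination of 96 and 212 is divisible by 4, so (96, 212) ⊆ (4). Therefore (96, 212) = (4), d = 4.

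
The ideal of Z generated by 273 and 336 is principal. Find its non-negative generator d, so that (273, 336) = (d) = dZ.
In the PID Z, (a, b) is generated by gcd(a, b). Compute gcd(336, 273) with the extended Euclidean algorithm, tracking rows (r, s, t) with s·336 + t·273 = r:
  row A: (336, 1, 0)   [1·336 + 0·273 = 336]
  row B: (273, 0, 1)   [0·336 + 1·273 = 273]
  336 = 1·273 + 63   → row C = row A − 1·row B = (63, 1, −1)   [check: 1·336 − 1·273 = 63]
  273 = 4·63 + 21   → row D = row B − 4·row C = (21, −4, 5)   [check: −4·336 + 5·273 = 21]
  63 = 3·21 + 0   → remainder 0, stop. gcd = 21 (last nonzero row D).
So gcd(273, 336) = 21, with Bézout identity −4·336 + 5·273 = 21. Containment (⊇): the Bézout identity exhibits 21 as an element of (273, 336), giving (21) ⊆ (273, 336). Containment (⊆): since 21 | 273 and 21 | 336 (273 = 21·13, 336 = 21·16), every Z-linear combination of 273 and 336 is divisible by 21, so (273, 336) ⊆ (21). Therefore (273, 336) = (21), d = 21.

Final answer: (273, 336) = (21); d = 21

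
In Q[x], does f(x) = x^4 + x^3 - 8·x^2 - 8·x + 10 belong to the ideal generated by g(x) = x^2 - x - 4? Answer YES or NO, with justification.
NO

In Q[x] the ideal (g) consists of all multiples of g, so f ∈ (g) iff g | f, i.e. iff the remainder of f on division by g is 0. Divide f by g (g is monic, so eliminate the leading term of the running remainder at each step):
  leading term x^4: subtract (x^2)·g(x) = x^4 - x^3 - 4·x^2, leaving 2·x^3 - 4·x^2 - 8·x + 10
  leading term 2·x^3: subtract (2·x)·g(x) = 2·x^3 - 2·x^2 - 8·x, leaving 10 - 2·x^2
  leading term -2·x^2: subtract (-2)·g(x) = -2·x^2 + 2·x + 8, leaving 2 - 2·x
The remainder r(x) = 2 - 2·x ≠ 0 (and deg r < deg g), so g ∤ f, i.e. f ∉ (g).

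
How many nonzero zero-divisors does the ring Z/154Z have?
In Z/154Z each nonzero element is either a unit (gcd with 154 is 1) or a zero-divisor (gcd > 1). The number of units is φ(154): factorise 154 = 2 · 7 · 11, so φ(154) = (2 − 1) · (7 − 1) · (11 − 1) = 1 · 6 · 10 = 60. The nonzero elements number 154 − 1 = 153. Hence the nonzero zero-divisors number 153 − 60 = 93.

Final answer: Z/154Z has 93 nonzero zero-divisors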